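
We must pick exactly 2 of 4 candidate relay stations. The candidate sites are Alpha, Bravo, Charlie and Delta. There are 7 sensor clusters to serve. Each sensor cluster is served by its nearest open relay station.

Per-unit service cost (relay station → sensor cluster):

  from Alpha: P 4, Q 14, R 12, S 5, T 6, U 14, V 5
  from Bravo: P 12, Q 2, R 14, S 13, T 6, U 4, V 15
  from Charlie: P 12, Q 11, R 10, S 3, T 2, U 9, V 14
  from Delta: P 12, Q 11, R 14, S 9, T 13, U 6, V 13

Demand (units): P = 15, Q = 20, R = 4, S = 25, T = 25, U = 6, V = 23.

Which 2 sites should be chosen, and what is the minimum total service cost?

Choose Alpha and Bravo; total service cost 562.

With exactly 2 open, each sensor cluster uses its cheapest among the chosen.
{Alpha, Bravo}: P→Alpha 4·15=60, Q→Bravo 2·20=40, R→Alpha 12·4=48, S→Alpha 5·25=125, T→Alpha 6·25=150, U→Bravo 4·6=24, V→Alpha 5·23=115. Service cost 562.
{Alpha, Charlie}: service cost 614
{Bravo, Charlie}: service cost 731
Among all 6 size-2 choices, {Alpha, Bravo} is lowest.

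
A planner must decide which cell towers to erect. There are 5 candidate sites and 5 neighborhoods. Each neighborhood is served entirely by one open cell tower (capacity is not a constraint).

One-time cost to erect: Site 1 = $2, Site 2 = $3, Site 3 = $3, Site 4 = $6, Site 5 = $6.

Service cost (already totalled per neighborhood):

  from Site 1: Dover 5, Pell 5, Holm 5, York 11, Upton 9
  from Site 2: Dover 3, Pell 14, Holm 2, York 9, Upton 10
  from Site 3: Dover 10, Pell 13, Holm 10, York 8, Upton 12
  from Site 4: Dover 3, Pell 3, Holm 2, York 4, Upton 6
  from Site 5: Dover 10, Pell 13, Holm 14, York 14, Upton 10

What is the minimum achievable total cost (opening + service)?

Minimum total cost: 24

For any fixed open set, each neighborhood goes to its cheapest open site; total = fixed + service.
{Site 4}: Dover→Site 4 3, Pell→Site 4 3, Holm→Site 4 2, York→Site 4 4, Upton→Site 4 6. Service 18; fixed 6; total 24.
{Site 1, Site 4}: Dover→Site 4 3, Pell→Site 4 3, Holm→Site 4 2, York→Site 4 4, Upton→Site 4 6. Service 18; fixed 8; total 26.
{Site 2, Site 4}: Dover→Site 2 3, Pell→Site 4 3, Holm→Site 2 2, York→Site 4 4, Upton→Site 4 6. Service 18; fixed 9; total 27.
{Site 1, Site 2, Site 3, Site 4, Site 5}: service 18 + fixed 20 = 38
No other subset beats 24.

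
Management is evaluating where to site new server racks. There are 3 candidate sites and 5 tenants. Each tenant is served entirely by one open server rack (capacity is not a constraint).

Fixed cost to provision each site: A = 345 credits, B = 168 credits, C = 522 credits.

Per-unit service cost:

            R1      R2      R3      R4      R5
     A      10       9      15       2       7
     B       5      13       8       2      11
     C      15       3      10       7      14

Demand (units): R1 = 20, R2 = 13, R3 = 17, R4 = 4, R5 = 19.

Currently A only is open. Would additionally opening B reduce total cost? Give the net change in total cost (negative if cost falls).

Current service cost with {A}: 713.
Adding B: each tenant re-picks its cheapest; new service cost 494, saving 219.
Extra fixed cost: 168. Net change = 168 − 219 = -51.
(Totals: 1058 → 1007.)

Yes — net change −51 (cost falls by 51).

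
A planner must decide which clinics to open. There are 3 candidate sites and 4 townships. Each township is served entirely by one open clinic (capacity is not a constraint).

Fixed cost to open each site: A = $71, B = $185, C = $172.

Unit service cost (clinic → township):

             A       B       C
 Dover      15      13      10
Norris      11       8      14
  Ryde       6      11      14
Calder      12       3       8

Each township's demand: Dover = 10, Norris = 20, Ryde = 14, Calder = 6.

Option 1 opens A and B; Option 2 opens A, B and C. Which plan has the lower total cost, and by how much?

Option 1 is cheaper by 142.

Option 1: {A, B}: Dover→B 13·10=130, Norris→B 8·20=160, Ryde→A 6·14=84, Calder→B 3·6=18. Service 392; fixed 256; total 648.
Option 2: {A, B, C}: Dover→C 10·10=100, Norris→B 8·20=160, Ryde→A 6·14=84, Calder→B 3·6=18. Service 362; fixed 428; total 790.
Difference: |648 − 790| = 142.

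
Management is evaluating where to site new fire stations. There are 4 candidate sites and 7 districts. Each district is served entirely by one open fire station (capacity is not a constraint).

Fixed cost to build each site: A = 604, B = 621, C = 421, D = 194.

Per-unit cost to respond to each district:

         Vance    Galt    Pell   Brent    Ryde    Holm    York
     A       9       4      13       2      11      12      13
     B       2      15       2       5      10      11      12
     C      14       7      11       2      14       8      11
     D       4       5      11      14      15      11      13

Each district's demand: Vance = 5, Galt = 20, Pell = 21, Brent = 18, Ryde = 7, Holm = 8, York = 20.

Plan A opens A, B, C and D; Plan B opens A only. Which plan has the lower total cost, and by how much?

Plan A: {A, B, C, D}: Vance→B 2·5=10, Galt→A 4·20=80, Pell→B 2·21=42, Brent→A 2·18=36, Ryde→B 10·7=70, Holm→C 8·8=64, York→C 11·20=220. Service 522; fixed 1840; total 2362.
Plan B: {A}: Vance→A 9·5=45, Galt→A 4·20=80, Pell→A 13·21=273, Brent→A 2·18=36, Ryde→A 11·7=77, Holm→A 12·8=96, York→A 13·20=260. Service 867; fixed 604; total 1471.
Difference: |2362 − 1471| = 891.

Plan B is cheaper by 891.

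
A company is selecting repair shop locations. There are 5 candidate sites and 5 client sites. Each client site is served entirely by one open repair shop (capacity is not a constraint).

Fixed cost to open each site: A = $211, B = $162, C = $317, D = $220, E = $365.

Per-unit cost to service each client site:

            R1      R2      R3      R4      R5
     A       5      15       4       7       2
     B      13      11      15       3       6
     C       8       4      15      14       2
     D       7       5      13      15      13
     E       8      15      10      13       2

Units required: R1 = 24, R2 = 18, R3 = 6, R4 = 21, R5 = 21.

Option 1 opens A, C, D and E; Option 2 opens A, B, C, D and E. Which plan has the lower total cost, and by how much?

Option 1 is cheaper by 78.

Option 1: {A, C, D, E}: R1→A 5·24=120, R2→C 4·18=72, R3→A 4·6=24, R4→A 7·21=147, R5→A 2·21=42. Service 405; fixed 1113; total 1518.
Option 2: {A, B, C, D, E}: R1→A 5·24=120, R2→C 4·18=72, R3→A 4·6=24, R4→B 3·21=63, R5→A 2·21=42. Service 321; fixed 1275; total 1596.
Difference: |1518 − 1596| = 78.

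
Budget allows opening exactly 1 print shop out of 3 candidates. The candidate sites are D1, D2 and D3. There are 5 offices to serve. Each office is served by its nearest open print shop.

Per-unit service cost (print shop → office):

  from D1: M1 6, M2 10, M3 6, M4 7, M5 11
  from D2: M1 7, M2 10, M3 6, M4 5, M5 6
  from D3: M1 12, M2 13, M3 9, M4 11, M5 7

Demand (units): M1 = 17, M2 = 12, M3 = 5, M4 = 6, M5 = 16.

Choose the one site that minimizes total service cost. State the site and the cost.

Choose D2 only; total service cost 395.

With exactly 1 open, each office uses its cheapest among the chosen.
{D2}: M1→D2 7·17=119, M2→D2 10·12=120, M3→D2 6·5=30, M4→D2 5·6=30, M5→D2 6·16=96. Service cost 395.
{D1}: service cost 470
{D3}: service cost 583
Among all 3 size-1 choices, {D2} is lowest.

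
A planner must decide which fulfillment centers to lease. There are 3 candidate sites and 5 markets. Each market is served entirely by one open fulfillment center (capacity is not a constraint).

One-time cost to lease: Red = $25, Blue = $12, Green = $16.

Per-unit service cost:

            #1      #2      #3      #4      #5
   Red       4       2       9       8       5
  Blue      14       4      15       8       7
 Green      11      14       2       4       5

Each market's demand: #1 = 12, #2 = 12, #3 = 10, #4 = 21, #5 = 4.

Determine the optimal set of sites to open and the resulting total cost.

Open Red and Green; minimum total cost 237.

For any fixed open set, each market goes to its cheapest open site; total = fixed + service.
{Red, Green}: #1→Red 4·12=48, #2→Red 2·12=24, #3→Green 2·10=20, #4→Green 4·21=84, #5→Red 5·4=20. Service 196; fixed 41; total 237.
{Red, Blue, Green}: service 196 + fixed 53 = 249
{Blue, Green}: service 304 + fixed 28 = 332
{Blue}: service 562 + fixed 12 = 574
No other subset beats 237.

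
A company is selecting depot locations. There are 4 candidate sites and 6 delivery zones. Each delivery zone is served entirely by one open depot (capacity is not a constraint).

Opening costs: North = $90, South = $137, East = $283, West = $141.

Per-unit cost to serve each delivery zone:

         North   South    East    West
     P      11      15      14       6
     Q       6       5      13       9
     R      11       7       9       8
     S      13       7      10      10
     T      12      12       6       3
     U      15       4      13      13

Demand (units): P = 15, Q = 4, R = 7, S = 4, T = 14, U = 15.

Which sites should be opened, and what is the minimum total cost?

Open South and West; minimum total cost 567.

For any fixed open set, each delivery zone goes to its cheapest open site; total = fixed + service.
{South, West}: P→West 6·15=90, Q→South 5·4=20, R→South 7·7=49, S→South 7·4=28, T→West 3·14=42, U→South 4·15=60. Service 289; fixed 278; total 567.
{West}: service 459 + fixed 141 = 600
{North, South, West}: service 289 + fixed 368 = 657
{North, South, East, West}: service 289 + fixed 651 = 940
(All 15 nonempty subsets were checked; South and West is lowest.)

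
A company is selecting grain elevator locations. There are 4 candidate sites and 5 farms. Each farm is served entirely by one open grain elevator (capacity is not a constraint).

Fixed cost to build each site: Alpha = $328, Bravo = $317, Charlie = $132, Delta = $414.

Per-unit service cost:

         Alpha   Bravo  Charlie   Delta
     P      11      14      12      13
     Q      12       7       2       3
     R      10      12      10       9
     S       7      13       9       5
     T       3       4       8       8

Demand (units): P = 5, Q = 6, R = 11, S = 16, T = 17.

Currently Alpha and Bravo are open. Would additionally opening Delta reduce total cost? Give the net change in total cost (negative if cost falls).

Current service cost with {Alpha, Bravo}: 370.
Adding Delta: each farm re-picks its cheapest; new service cost 303, saving 67.
Extra fixed cost: 414. Net change = 414 − 67 = 347.
(Totals: 1015 → 1362.)

No — net change +347 (cost rises by 347).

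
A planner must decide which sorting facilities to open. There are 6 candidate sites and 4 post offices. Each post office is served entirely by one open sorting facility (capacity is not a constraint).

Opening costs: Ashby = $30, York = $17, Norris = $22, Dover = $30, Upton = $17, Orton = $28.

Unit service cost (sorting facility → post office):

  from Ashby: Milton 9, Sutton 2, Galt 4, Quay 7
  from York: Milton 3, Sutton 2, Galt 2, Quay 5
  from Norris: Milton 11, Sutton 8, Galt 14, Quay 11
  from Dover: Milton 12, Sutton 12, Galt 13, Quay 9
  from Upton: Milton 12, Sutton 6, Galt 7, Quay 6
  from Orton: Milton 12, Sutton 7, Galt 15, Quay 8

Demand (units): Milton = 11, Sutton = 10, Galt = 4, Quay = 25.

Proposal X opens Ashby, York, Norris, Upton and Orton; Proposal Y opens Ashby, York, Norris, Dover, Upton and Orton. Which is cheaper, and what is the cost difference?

Proposal X: {Ashby, York, Norris, Upton, Orton}: Milton→York 3·11=33, Sutton→Ashby 2·10=20, Galt→York 2·4=8, Quay→York 5·25=125. Service 186; fixed 114; total 300.
Proposal Y: {Ashby, York, Norris, Dover, Upton, Orton}: Milton→York 3·11=33, Sutton→Ashby 2·10=20, Galt→York 2·4=8, Quay→York 5·25=125. Service 186; fixed 144; total 330.
Difference: |300 − 330| = 30.

Proposal X is cheaper by 30.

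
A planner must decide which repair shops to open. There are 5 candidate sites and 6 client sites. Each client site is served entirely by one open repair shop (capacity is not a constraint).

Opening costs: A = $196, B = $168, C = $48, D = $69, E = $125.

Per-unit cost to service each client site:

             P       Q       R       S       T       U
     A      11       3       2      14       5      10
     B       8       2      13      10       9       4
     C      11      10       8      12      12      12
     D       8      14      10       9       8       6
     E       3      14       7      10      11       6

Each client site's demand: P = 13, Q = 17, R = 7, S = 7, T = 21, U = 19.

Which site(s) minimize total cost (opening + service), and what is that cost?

For any fixed open set, each client site goes to its cheapest open site; total = fixed + service.
{A, E}: P→E 3·13=39, Q→A 3·17=51, R→A 2·7=14, S→E 10·7=70, T→A 5·21=105, U→E 6·19=114. Service 393; fixed 321; total 714.
{A, D}: P→D 8·13=104, Q→A 3·17=51, R→A 2·7=14, S→D 9·7=63, T→A 5·21=105, U→D 6·19=114. Service 451; fixed 265; total 716.
{B}: service 564 + fixed 168 = 732
{A, B, C, D, E}: P→E 3·13=39, Q→B 2·17=34, R→A 2·7=14, S→D 9·7=63, T→A 5·21=105, U→B 4·19=76. Service 331; fixed 606; total 937.
No other subset beats 714.

Open A and E; minimum total cost 714.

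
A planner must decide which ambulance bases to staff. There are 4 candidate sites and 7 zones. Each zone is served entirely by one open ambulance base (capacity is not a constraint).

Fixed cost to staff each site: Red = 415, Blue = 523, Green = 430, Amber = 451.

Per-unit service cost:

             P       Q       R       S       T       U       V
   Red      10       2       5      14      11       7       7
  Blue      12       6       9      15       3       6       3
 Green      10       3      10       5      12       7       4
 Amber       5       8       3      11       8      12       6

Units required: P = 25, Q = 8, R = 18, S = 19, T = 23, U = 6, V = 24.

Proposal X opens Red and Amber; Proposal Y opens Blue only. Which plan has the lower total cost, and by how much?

Proposal Y is cheaper by 145.

Proposal X: {Red, Amber}: P→Amber 5·25=125, Q→Red 2·8=16, R→Amber 3·18=54, S→Amber 11·19=209, T→Amber 8·23=184, U→Red 7·6=42, V→Amber 6·24=144. Service 774; fixed 866; total 1640.
Proposal Y: {Blue}: P→Blue 12·25=300, Q→Blue 6·8=48, R→Blue 9·18=162, S→Blue 15·19=285, T→Blue 3·23=69, U→Blue 6·6=36, V→Blue 3·24=72. Service 972; fixed 523; total 1495.
Difference: |1640 − 1495| = 145.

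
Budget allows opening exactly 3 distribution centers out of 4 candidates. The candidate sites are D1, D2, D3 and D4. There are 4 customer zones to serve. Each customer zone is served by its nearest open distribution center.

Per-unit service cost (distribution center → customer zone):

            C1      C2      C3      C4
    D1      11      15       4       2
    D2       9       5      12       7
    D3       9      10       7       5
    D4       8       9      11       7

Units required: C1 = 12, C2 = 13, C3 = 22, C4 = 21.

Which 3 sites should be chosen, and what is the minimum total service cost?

With exactly 3 open, each customer zone uses its cheapest among the chosen.
{D1, D2, D4}: C1→D4 8·12=96, C2→D2 5·13=65, C3→D1 4·22=88, C4→D1 2·21=42. Service cost 291.
{D1, D2, D3}: service cost 303
{D1, D3, D4}: service cost 343
Among all 4 size-3 choices, {D1, D2, D4} is lowest.

Choose D1, D2 and D4; total service cost 291.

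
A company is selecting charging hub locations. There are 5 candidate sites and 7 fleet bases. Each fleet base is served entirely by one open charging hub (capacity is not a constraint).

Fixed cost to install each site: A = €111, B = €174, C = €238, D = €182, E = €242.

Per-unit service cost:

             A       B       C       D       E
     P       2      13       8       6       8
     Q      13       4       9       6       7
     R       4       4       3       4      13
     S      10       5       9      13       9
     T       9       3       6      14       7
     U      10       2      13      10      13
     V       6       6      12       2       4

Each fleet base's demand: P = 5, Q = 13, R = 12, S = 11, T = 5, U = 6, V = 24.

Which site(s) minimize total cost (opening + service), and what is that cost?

For any fixed open set, each fleet base goes to its cheapest open site; total = fixed + service.
{B}: P→B 13·5=65, Q→B 4·13=52, R→B 4·12=48, S→B 5·11=55, T→B 3·5=15, U→B 2·6=12, V→B 6·24=144. Service 391; fixed 174; total 565.
{B, D}: P→D 6·5=30, Q→B 4·13=52, R→B 4·12=48, S→B 5·11=55, T→B 3·5=15, U→B 2·6=12, V→D 2·24=48. Service 260; fixed 356; total 616.
{A, B}: service 336 + fixed 285 = 621
{A, B, C, D, E}: service 228 + fixed 947 = 1175
No other subset beats 565.

Open B only; minimum total cost 565.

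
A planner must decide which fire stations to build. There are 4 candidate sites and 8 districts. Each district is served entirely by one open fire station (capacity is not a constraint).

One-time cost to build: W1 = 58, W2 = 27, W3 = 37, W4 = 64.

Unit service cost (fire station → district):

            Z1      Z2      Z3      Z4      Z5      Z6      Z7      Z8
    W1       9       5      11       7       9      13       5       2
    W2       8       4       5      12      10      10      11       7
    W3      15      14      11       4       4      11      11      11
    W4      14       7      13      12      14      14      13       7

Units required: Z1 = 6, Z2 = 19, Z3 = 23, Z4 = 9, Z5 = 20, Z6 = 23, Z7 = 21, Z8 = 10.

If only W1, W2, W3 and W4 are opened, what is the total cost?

Each district is assigned to its cheapest site among the open ones.
{W1, W2, W3, W4}: Z1→W2 8·6=48, Z2→W2 4·19=76, Z3→W2 5·23=115, Z4→W3 4·9=36, Z5→W3 4·20=80, Z6→W2 10·23=230, Z7→W1 5·21=105, Z8→W1 2·10=20. Service 710; fixed 186; total 896.

Total cost: 896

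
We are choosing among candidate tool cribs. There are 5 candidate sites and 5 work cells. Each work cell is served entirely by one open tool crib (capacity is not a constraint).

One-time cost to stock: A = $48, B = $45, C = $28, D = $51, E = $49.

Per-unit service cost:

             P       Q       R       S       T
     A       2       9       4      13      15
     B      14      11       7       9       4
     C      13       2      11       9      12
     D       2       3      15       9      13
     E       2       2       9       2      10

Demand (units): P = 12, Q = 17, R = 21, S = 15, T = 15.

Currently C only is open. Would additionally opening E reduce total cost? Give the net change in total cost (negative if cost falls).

Current service cost with {C}: 736.
Adding E: each work cell re-picks its cheapest; new service cost 427, saving 309.
Extra fixed cost: 49. Net change = 49 − 309 = -260.
(Totals: 764 → 504.)

Yes — net change −260 (cost falls by 260).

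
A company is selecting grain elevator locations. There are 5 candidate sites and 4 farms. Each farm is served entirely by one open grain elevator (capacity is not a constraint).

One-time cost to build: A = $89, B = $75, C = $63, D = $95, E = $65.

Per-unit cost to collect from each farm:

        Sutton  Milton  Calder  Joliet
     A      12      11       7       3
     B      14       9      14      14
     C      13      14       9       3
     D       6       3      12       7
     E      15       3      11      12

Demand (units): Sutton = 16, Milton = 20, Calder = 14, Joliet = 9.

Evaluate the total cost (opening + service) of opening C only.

Each farm is assigned to its cheapest site among the open ones.
{C}: Sutton→C 13·16=208, Milton→C 14·20=280, Calder→C 9·14=126, Joliet→C 3·9=27. Service 641; fixed 63; total 704.

Total cost: 704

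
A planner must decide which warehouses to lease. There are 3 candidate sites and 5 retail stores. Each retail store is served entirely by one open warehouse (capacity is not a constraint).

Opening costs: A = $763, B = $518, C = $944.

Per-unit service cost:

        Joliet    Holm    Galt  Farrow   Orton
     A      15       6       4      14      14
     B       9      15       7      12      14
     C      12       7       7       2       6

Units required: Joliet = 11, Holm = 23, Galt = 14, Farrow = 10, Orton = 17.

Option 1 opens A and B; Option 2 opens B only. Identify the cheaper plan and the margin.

Option 1: {A, B}: Joliet→B 9·11=99, Holm→A 6·23=138, Galt→A 4·14=56, Farrow→B 12·10=120, Orton→A 14·17=238. Service 651; fixed 1281; total 1932.
Option 2: {B}: Joliet→B 9·11=99, Holm→B 15·23=345, Galt→B 7·14=98, Farrow→B 12·10=120, Orton→B 14·17=238. Service 900; fixed 518; total 1418.
Difference: |1932 − 1418| = 514.

Option 2 is cheaper by 514.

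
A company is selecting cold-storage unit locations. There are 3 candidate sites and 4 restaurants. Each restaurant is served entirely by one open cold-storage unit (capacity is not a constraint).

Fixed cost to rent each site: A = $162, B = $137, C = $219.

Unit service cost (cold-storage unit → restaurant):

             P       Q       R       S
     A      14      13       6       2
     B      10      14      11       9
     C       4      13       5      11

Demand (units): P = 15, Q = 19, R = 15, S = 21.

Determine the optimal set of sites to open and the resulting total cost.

For any fixed open set, each restaurant goes to its cheapest open site; total = fixed + service.
{A}: P→A 14·15=210, Q→A 13·19=247, R→A 6·15=90, S→A 2·21=42. Service 589; fixed 162; total 751.
{A, C}: P→C 4·15=60, Q→A 13·19=247, R→C 5·15=75, S→A 2·21=42. Service 424; fixed 381; total 805.
{A, B}: P→B 10·15=150, Q→A 13·19=247, R→A 6·15=90, S→A 2·21=42. Service 529; fixed 299; total 828.
{A, B, C}: P→C 4·15=60, Q→A 13·19=247, R→C 5·15=75, S→A 2·21=42. Service 424; fixed 518; total 942.
(All 7 nonempty subsets were checked; A only is lowest.)

Open A only; minimum total cost 751.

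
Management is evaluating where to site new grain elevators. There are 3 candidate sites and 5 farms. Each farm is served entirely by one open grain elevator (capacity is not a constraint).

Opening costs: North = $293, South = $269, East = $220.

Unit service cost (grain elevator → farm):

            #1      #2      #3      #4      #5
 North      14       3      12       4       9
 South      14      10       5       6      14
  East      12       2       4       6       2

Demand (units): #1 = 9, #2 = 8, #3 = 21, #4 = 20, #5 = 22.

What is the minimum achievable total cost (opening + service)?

Minimum total cost: 592

For any fixed open set, each farm goes to its cheapest open site; total = fixed + service.
{East}: #1→East 12·9=108, #2→East 2·8=16, #3→East 4·21=84, #4→East 6·20=120, #5→East 2·22=44. Service 372; fixed 220; total 592.
{North, East}: service 332 + fixed 513 = 845
{South, East}: #1→East 12·9=108, #2→East 2·8=16, #3→East 4·21=84, #4→South 6·20=120, #5→East 2·22=44. Service 372; fixed 489; total 861.
{North, South, East}: #1→East 12·9=108, #2→East 2·8=16, #3→East 4·21=84, #4→North 4·20=80, #5→East 2·22=44. Service 332; fixed 782; total 1114.
(All 7 nonempty subsets were checked; East only is lowest.)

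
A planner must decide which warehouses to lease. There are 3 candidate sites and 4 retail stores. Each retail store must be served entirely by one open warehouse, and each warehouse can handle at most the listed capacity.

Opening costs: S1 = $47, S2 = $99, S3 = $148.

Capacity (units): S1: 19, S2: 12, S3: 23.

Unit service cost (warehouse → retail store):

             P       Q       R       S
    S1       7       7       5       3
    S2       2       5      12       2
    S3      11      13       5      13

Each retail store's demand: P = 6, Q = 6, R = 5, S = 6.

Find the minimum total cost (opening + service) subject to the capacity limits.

Open {S1, S2}: P→S2 2·6=12, Q→S2 5·6=30, R→S1 5·5=25, S→S1 3·6=18.
Loads: S1 carries 11/19, S2 carries 12/12. Service 85; fixed 146; total 231.
Next best feasible plan costs 237.

Minimum total cost: 231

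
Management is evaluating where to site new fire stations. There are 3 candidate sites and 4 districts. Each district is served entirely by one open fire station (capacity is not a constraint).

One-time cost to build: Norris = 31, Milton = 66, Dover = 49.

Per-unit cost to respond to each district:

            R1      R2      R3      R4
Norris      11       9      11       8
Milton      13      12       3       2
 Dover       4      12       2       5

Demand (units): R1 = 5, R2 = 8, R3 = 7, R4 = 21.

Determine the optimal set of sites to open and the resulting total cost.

Open Dover only; minimum total cost 284.

For any fixed open set, each district goes to its cheapest open site; total = fixed + service.
{Dover}: R1→Dover 4·5=20, R2→Dover 12·8=96, R3→Dover 2·7=14, R4→Dover 5·21=105. Service 235; fixed 49; total 284.
{Norris, Milton}: service 190 + fixed 97 = 287
{Milton, Dover}: R1→Dover 4·5=20, R2→Milton 12·8=96, R3→Dover 2·7=14, R4→Milton 2·21=42. Service 172; fixed 115; total 287.
{Norris, Milton, Dover}: R1→Dover 4·5=20, R2→Norris 9·8=72, R3→Dover 2·7=14, R4→Milton 2·21=42. Service 148; fixed 146; total 294.
(All 7 nonempty subsets were checked; Dover only is lowest.)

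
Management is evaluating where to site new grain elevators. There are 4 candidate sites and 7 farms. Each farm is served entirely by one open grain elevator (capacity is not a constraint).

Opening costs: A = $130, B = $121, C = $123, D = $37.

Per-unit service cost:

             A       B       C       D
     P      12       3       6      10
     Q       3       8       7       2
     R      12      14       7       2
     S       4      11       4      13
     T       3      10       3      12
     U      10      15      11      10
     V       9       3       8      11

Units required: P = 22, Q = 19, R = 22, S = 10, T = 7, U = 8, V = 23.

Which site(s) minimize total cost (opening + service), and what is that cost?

Open B and D; minimum total cost 635.

For any fixed open set, each farm goes to its cheapest open site; total = fixed + service.
{B, D}: P→B 3·22=66, Q→D 2·19=38, R→D 2·22=44, S→B 11·10=110, T→B 10·7=70, U→D 10·8=80, V→B 3·23=69. Service 477; fixed 158; total 635.
{B, C, D}: P→B 3·22=66, Q→D 2·19=38, R→D 2·22=44, S→C 4·10=40, T→C 3·7=21, U→D 10·8=80, V→B 3·23=69. Service 358; fixed 281; total 639.
{A, B, D}: service 358 + fixed 288 = 646
{A, B, C, D}: service 358 + fixed 411 = 769
No other subset beats 635.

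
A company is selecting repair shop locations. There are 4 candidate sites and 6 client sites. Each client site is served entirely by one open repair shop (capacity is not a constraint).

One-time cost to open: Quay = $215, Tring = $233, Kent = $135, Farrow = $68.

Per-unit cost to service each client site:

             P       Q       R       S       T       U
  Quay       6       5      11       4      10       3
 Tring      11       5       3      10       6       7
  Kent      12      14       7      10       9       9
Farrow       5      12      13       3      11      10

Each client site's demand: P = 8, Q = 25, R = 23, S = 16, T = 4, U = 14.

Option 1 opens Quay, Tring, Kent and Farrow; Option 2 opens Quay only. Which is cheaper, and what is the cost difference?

Option 1: {Quay, Tring, Kent, Farrow}: P→Farrow 5·8=40, Q→Quay 5·25=125, R→Tring 3·23=69, S→Farrow 3·16=48, T→Tring 6·4=24, U→Quay 3·14=42. Service 348; fixed 651; total 999.
Option 2: {Quay}: P→Quay 6·8=48, Q→Quay 5·25=125, R→Quay 11·23=253, S→Quay 4·16=64, T→Quay 10·4=40, U→Quay 3·14=42. Service 572; fixed 215; total 787.
Difference: |999 − 787| = 212.

Option 2 is cheaper by 212.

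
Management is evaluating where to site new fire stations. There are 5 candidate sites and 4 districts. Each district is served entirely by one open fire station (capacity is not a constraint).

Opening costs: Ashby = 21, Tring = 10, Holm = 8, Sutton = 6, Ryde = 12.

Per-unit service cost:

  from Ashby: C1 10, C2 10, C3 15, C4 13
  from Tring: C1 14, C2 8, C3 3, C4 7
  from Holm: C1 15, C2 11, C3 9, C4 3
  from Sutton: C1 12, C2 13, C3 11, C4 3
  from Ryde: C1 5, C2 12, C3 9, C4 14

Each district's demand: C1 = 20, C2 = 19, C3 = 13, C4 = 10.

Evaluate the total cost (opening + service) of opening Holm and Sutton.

Each district is assigned to its cheapest site among the open ones.
{Holm, Sutton}: C1→Sutton 12·20=240, C2→Holm 11·19=209, C3→Holm 9·13=117, C4→Holm 3·10=30. Service 596; fixed 14; total 610.

Total cost: 610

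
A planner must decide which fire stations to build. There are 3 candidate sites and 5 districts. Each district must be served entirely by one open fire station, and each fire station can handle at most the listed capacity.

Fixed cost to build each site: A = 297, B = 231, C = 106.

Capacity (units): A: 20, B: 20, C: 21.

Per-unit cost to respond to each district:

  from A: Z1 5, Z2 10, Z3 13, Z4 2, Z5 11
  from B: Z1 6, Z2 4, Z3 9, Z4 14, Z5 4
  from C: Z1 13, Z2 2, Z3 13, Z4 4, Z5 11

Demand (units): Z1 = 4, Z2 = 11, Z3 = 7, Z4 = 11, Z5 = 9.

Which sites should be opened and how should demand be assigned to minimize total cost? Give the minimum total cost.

Minimum total cost: 797

Open {A, B, C}: Z1→A 5·4=20, Z2→C 2·11=22, Z3→B 9·7=63, Z4→A 2·11=22, Z5→B 4·9=36.
Loads: A carries 15/20, B carries 16/20, C carries 11/21. Service 163; fixed 634; total 797.
Next best feasible plan costs 801.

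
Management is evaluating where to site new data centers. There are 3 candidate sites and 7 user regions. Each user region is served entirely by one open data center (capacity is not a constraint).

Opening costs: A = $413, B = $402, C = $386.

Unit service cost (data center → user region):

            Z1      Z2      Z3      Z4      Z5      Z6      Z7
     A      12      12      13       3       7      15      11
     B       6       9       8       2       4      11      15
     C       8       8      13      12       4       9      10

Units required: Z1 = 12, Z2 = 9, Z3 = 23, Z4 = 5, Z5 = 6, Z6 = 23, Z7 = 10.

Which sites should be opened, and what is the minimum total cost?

Open B only; minimum total cost 1176.

For any fixed open set, each user region goes to its cheapest open site; total = fixed + service.
{B}: Z1→B 6·12=72, Z2→B 9·9=81, Z3→B 8·23=184, Z4→B 2·5=10, Z5→B 4·6=24, Z6→B 11·23=253, Z7→B 15·10=150. Service 774; fixed 402; total 1176.
{C}: service 858 + fixed 386 = 1244
{B, C}: service 669 + fixed 788 = 1457
{A, B, C}: Z1→B 6·12=72, Z2→C 8·9=72, Z3→B 8·23=184, Z4→B 2·5=10, Z5→B 4·6=24, Z6→C 9·23=207, Z7→C 10·10=100. Service 669; fixed 1201; total 1870.
(All 7 nonempty subsets were checked; B only is lowest.)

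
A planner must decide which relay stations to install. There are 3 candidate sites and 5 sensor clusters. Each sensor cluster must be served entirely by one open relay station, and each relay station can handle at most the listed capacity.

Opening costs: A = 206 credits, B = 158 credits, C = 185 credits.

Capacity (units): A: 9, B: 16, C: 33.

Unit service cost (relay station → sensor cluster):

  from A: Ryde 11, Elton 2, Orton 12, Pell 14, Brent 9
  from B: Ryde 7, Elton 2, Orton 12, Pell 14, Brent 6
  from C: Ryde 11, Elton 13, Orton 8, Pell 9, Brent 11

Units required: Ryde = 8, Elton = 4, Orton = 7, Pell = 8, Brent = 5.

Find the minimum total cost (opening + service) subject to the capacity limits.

Minimum total cost: 508

Open {C}: Ryde→C 11·8=88, Elton→C 13·4=52, Orton→C 8·7=56, Pell→C 9·8=72, Brent→C 11·5=55.
Loads: C carries 32/33. Service 323; fixed 185; total 508.
Next best feasible plan costs 590.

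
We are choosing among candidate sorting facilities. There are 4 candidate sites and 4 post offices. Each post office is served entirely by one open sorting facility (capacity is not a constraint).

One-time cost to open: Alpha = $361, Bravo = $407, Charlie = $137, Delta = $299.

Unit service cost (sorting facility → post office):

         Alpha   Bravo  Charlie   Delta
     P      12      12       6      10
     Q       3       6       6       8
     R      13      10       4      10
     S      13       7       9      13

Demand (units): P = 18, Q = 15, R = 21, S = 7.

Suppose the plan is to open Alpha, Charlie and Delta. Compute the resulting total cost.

Each post office is assigned to its cheapest site among the open ones.
{Alpha, Charlie, Delta}: P→Charlie 6·18=108, Q→Alpha 3·15=45, R→Charlie 4·21=84, S→Charlie 9·7=63. Service 300; fixed 797; total 1097.

Total cost: 1097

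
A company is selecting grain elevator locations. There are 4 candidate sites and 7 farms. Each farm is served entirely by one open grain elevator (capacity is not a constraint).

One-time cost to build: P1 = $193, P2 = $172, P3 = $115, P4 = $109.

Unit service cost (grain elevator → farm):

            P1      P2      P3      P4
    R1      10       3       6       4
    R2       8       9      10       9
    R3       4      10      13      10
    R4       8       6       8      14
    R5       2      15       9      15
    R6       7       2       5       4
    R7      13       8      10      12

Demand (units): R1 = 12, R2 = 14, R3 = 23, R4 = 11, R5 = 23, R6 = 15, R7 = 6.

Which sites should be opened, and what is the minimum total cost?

For any fixed open set, each farm goes to its cheapest open site; total = fixed + service.
{P1, P2}: R1→P2 3·12=36, R2→P1 8·14=112, R3→P1 4·23=92, R4→P2 6·11=66, R5→P1 2·23=46, R6→P2 2·15=30, R7→P2 8·6=48. Service 430; fixed 365; total 795.
{P1, P4}: R1→P4 4·12=48, R2→P1 8·14=112, R3→P1 4·23=92, R4→P1 8·11=88, R5→P1 2·23=46, R6→P4 4·15=60, R7→P4 12·6=72. Service 518; fixed 302; total 820.
{P1}: service 641 + fixed 193 = 834
{P1, P2, P3, P4}: R1→P2 3·12=36, R2→P1 8·14=112, R3→P1 4·23=92, R4→P2 6·11=66, R5→P1 2·23=46, R6→P2 2·15=30, R7→P2 8·6=48. Service 430; fixed 589; total 1019.
No other subset beats 795.

Open P1 and P2; minimum total cost 795.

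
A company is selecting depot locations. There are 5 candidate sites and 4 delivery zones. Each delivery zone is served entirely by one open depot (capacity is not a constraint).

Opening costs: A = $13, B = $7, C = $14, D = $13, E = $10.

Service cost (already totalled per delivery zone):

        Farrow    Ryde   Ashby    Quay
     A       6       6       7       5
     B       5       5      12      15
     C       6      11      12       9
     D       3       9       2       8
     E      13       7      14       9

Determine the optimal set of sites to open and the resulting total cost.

For any fixed open set, each delivery zone goes to its cheapest open site; total = fixed + service.
{D}: Farrow→D 3, Ryde→D 9, Ashby→D 2, Quay→D 8. Service 22; fixed 13; total 35.
{A}: Farrow→A 6, Ryde→A 6, Ashby→A 7, Quay→A 5. Service 24; fixed 13; total 37.
{B, D}: Farrow→D 3, Ryde→B 5, Ashby→D 2, Quay→D 8. Service 18; fixed 20; total 38.
{A, B, C, D, E}: service 15 + fixed 57 = 72
No other subset beats 35.

Open D only; minimum total cost 35.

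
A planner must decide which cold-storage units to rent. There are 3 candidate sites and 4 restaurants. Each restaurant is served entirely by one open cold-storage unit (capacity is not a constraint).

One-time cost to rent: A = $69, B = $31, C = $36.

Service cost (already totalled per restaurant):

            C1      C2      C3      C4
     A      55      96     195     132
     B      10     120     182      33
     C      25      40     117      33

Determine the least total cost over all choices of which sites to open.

For any fixed open set, each restaurant goes to its cheapest open site; total = fixed + service.
{C}: C1→C 25, C2→C 40, C3→C 117, C4→C 33. Service 215; fixed 36; total 251.
{B, C}: service 200 + fixed 67 = 267
{A, C}: C1→C 25, C2→C 40, C3→C 117, C4→C 33. Service 215; fixed 105; total 320.
{A, B, C}: C1→B 10, C2→C 40, C3→C 117, C4→B 33. Service 200; fixed 136; total 336.
(All 7 nonempty subsets were checked; C only is lowest.)

Minimum total cost: 251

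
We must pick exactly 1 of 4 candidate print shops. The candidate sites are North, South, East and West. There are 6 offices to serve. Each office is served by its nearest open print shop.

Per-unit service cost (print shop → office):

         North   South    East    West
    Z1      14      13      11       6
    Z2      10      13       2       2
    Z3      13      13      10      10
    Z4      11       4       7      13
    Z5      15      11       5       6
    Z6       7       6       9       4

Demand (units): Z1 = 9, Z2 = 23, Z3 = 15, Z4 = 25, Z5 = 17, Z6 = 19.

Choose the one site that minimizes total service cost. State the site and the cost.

With exactly 1 open, each office uses its cheapest among the chosen.
{East}: Z1→East 11·9=99, Z2→East 2·23=46, Z3→East 10·15=150, Z4→East 7·25=175, Z5→East 5·17=85, Z6→East 9·19=171. Service cost 726.
{West}: service cost 753
{South}: service cost 1012
Among all 4 size-1 choices, {East} is lowest.

Choose East only; total service cost 726.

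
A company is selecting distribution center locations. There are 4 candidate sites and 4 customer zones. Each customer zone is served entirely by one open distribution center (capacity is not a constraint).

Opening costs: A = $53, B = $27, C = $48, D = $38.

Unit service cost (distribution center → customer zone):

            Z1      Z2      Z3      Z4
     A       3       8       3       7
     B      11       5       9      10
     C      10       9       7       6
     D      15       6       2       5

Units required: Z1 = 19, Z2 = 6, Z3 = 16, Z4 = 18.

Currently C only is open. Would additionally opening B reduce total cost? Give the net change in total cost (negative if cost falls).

No — net change +3 (cost rises by 3).

Current service cost with {C}: 464.
Adding B: each customer zone re-picks its cheapest; new service cost 440, saving 24.
Extra fixed cost: 27. Net change = 27 − 24 = 3.
(Totals: 512 → 515.)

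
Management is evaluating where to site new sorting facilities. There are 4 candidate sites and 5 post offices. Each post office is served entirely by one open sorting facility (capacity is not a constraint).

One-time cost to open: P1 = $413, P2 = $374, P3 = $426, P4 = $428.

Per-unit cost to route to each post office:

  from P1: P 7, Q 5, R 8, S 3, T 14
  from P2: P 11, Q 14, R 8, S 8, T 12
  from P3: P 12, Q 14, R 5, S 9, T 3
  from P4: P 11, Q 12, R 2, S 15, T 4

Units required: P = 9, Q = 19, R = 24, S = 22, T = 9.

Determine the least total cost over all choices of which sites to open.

For any fixed open set, each post office goes to its cheapest open site; total = fixed + service.
{P1}: P→P1 7·9=63, Q→P1 5·19=95, R→P1 8·24=192, S→P1 3·22=66, T→P1 14·9=126. Service 542; fixed 413; total 955.
{P3}: P→P3 12·9=108, Q→P3 14·19=266, R→P3 5·24=120, S→P3 9·22=198, T→P3 3·9=27. Service 719; fixed 426; total 1145.
{P1, P4}: P→P1 7·9=63, Q→P1 5·19=95, R→P4 2·24=48, S→P1 3·22=66, T→P4 4·9=36. Service 308; fixed 841; total 1149.
{P1, P2, P3, P4}: P→P1 7·9=63, Q→P1 5·19=95, R→P4 2·24=48, S→P1 3·22=66, T→P3 3·9=27. Service 299; fixed 1641; total 1940.
No other subset beats 955.

Minimum total cost: 955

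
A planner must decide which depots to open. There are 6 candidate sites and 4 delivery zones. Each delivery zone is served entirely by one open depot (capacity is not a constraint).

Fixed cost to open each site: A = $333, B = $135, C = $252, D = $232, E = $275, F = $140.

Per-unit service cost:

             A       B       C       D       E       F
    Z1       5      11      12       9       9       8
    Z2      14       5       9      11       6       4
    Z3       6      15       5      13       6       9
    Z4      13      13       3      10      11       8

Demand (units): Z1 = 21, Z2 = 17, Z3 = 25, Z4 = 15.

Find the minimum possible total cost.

For any fixed open set, each delivery zone goes to its cheapest open site; total = fixed + service.
{F}: Z1→F 8·21=168, Z2→F 4·17=68, Z3→F 9·25=225, Z4→F 8·15=120. Service 581; fixed 140; total 721.
{C, F}: Z1→F 8·21=168, Z2→F 4·17=68, Z3→C 5·25=125, Z4→C 3·15=45. Service 406; fixed 392; total 798.
{C}: service 575 + fixed 252 = 827
{A, B, C, D, E, F}: service 343 + fixed 1367 = 1710
No other subset beats 721.

Minimum total cost: 721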